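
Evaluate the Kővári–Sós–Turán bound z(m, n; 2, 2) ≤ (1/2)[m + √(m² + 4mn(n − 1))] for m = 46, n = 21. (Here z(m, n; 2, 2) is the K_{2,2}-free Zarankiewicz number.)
z(46, 21; 2, 2) ≤ (1/2)[46 + √(46² + 4·46·21·20)] = (1/2)[46 + √79396] = 163.8865

Kővári–Sós–Turán: let r_1, ..., r_46 be the row sums and z = Σ r_i the total number of 1s. Each pair of columns can share at most one row with both entries 1 (else a 2×2 all-ones block appears), so Σ_i C(r_i, 2) ≤ C(21, 2) = 210. By convexity Σ_i C(r_i, 2) ≥ 46·C(z/46, 2) = z(z − 46)/(2·46), giving z² − 46z − 46·21·20 ≤ 0 and hence z ≤ (1/2)[46 + √(2116 + 4·19320)] = (1/2)[46 + √79396] ≈ (1/2)(46 + 281.773) = 163.8865.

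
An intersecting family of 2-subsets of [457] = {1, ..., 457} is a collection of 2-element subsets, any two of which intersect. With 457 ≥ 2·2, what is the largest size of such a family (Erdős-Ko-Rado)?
max |F| = C(456, 1) = 456

The Erdős-Ko-Rado theorem states: for n ≥ 2k, an intersecting family of k-subsets of an n-element set has size at most C(n − 1, k − 1), with equality for 'star' families {A ⊆ [n] : |A| = k, i ∈ A} (fix an element i). For n = 457, k = 2: C(456, 1) = 456.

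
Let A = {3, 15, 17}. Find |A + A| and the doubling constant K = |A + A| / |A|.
K = |A + A| / |A| = 6/3 = 2

Enumerate A + A = {a + b : a, b ∈ A}. With |A| = 3, there are |A|^2 = 9 ordered sum pairs; collecting distinct values, A + A = {6, 18, 20, 30, 32, 34}, so |A + A| = 6. Thus K = 6/3 = 2. For comparison, the minimum possible |A + A| over all 3-element sets is 2·3 − 1 = 5 (so min K = 5/3), attained only by arithmetic progressions.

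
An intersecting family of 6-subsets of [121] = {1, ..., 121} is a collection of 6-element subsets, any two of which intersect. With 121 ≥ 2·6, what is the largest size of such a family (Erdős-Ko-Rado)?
max |F| = C(120, 5) = 190578024

Erdős-Ko-Rado (1961): when n ≥ 2k, max |F| = C(n−1, k−1). The bound is attained by the star {A : i ∈ A} for any fixed i ∈ [n]. Here C(121−1, 6−1) = C(120, 5) = 190578024.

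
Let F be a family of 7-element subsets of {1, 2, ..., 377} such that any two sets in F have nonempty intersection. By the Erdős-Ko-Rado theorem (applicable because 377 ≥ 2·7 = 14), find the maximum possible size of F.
max |F| = C(376, 6) = 3770369379700

The Erdős-Ko-Rado theorem states: for n ≥ 2k, an intersecting family of k-subsets of an n-element set has size at most C(n − 1, k − 1), with equality for 'star' families {A ⊆ [n] : |A| = k, i ∈ A} (fix an element i). For n = 377, k = 7: C(376, 6) = 3770369379700.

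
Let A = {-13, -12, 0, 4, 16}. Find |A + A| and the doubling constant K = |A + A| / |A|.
K = |A + A| / |A| = 14/5

Enumerate A + A = {a + b : a, b ∈ A}. With |A| = 5, there are |A|^2 = 25 ordered sum pairs; collecting distinct values, A + A = {-26, -25, -24, -13, -12, -9, -8, 0, 3, 4, 8, 16, 20, 32}, so |A + A| = 14. Thus K = 14/5. For comparison, the minimum possible |A + A| over all 5-element sets is 2·5 − 1 = 9 (so min K = 9/5), attained only by arithmetic progressions.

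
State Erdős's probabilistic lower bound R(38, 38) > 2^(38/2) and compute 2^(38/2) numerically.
2^(38/2) = 524288; so R(38, 38) > 524288

Colour each edge of K_n uniformly at random with red/blue. The expected number of monochromatic K_38 is C(n, 38) · 2 · 2^(−C(38,2)). If C(n, 38) · 2^(1 − C(38,2)) < 1, then with positive probability no monochromatic K_38 exists, so R(38, 38) > n. The standard estimate C(n, 38) ≤ n^38/38! shows this inequality holds whenever n ≤ 2^(38/2) (since 38! · 2^(C(38,2) − 1) > 2^(38^2/2) ≥ n^38). Hence R(38, 38) > 2^(38/2) = 524288.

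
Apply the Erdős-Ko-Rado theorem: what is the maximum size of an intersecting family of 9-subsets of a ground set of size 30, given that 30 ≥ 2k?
max |F| = C(29, 8) = 4292145

Erdős-Ko-Rado (1961): when n ≥ 2k, max |F| = C(n−1, k−1). The bound is attained by the star {A : i ∈ A} for any fixed i ∈ [n]. Here C(30−1, 9−1) = C(29, 8) = 4292145.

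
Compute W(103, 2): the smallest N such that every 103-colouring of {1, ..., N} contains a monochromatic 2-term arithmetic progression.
W(103, 2) = 103 + 1 = 104

A 2-term AP is any pair of integers, so a monochromatic 2-AP exists iff some colour is used at least twice. With 103 colours, the colouring i ↦ i on {1, ..., 103} uses each colour once, avoiding any monochromatic pair, so W(103, 2) > 103. For {1, ..., 104}, pigeonhole forces two integers of the same colour, which form a monochromatic 2-AP. Hence W(103, 2) = 104.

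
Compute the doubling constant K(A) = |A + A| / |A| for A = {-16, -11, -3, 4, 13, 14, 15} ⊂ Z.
K = |A + A| / |A| = 27/7

Enumerate A + A = {a + b : a, b ∈ A}. With |A| = 7, there are |A|^2 = 49 ordered sum pairs; collecting distinct values, A + A = {-32, -27, -22, -19, -14, -12, -7, -6, -3, -2, -1, 1, 2, 3, 4, 8, 10, 11, 12, 17, 18, 19, 26, 27, 28, 29, 30}, so |A + A| = 27. Thus K = 27/7. For comparison, the minimum possible |A + A| over all 7-element sets is 2·7 − 1 = 13 (so min K = 13/7), attained only by arithmetic progressions.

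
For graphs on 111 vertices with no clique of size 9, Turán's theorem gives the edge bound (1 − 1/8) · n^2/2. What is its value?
Turán density bound = (7/8) · 111^2/2 = 86247/16 ≈ 5390.4375

Turán's theorem: ex(n, K_{r+1}) is achieved by the complete r-partite Turán graph T(n, r) with parts as balanced as possible, and is at most (1 − 1/r) · n^2/2. For r = 8, n = 111: the density bound is (7/8) · 12321/2 = 86247/16 ≈ 5390.4375. The integer-valued extremum is e(T(111, 8)) = 5390, which is strictly less than the density bound 86247/16 since 8 ∤ 111 (the parts of T(111, 8) cannot all be equal).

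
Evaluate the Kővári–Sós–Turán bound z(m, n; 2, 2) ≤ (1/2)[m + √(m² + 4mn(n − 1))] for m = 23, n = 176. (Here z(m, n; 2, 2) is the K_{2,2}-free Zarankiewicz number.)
z(23, 176; 2, 2) ≤ (1/2)[23 + √(23² + 4·23·176·175)] = (1/2)[23 + √2834129] = 853.2436

Kővári–Sós–Turán: let r_1, ..., r_23 be the row sums and z = Σ r_i the total number of 1s. Each pair of columns can share at most one row with both entries 1 (else a 2×2 all-ones block appears), so Σ_i C(r_i, 2) ≤ C(176, 2) = 15400. By convexity Σ_i C(r_i, 2) ≥ 23·C(z/23, 2) = z(z − 23)/(2·23), giving z² − 23z − 23·176·175 ≤ 0 and hence z ≤ (1/2)[23 + √(529 + 4·708400)] = (1/2)[23 + √2834129] ≈ (1/2)(23 + 1683.4872) = 853.2436.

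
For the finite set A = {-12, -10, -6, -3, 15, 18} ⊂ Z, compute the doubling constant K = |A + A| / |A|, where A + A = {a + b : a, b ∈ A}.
K = |A + A| / |A| = 20/6 = 10/3

Enumerate A + A = {a + b : a, b ∈ A}. With |A| = 6, there are |A|^2 = 36 ordered sum pairs; collecting distinct values, A + A = {-24, -22, -20, -18, -16, -15, -13, -12, -9, -6, 3, 5, 6, 8, 9, 12, 15, 30, 33, 36}, so |A + A| = 20. Thus K = 20/6 = 10/3. For comparison, the minimum possible |A + A| over all 6-element sets is 2·6 − 1 = 11 (so min K = 11/6), attained only by arithmetic progressions.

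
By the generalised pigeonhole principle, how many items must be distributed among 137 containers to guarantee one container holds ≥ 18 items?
n = (18 − 1)·137 + 1 = 2330

By the generalised pigeonhole principle, to guarantee some box contains ≥ r objects we need more than (r − 1) · k objects total. Threshold: n = (r − 1) · k + 1. With r = 18 and k = 137: n = 17 · 137 + 1 = 2329 + 1 = 2330. For n = 2329 = 17 · 137, we can put exactly 17 objects in every box, avoiding 18 in any single one — so 2330 is tight.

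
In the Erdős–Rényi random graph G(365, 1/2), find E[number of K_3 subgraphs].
E[# K_3] = C(365, 3) · (1/2)^C(3, 2) = 8038030 / 2^3 = 4019015/4 = 1004753.75

For each 3-subset S of vertices (there are C(365, 3) = 8038030 such S), let X_S = 1 if S induces a K_3 (all C(3, 2) = 3 edges present). Then P(X_S = 1) = (1/2)^3 = 1/8. By linearity of expectation, E[# K_3] = C(365, 3) · (1/2)^3 = 8038030 / 8 = 4019015/4 = 1004753.75.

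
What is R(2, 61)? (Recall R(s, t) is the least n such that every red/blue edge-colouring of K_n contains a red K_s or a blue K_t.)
R(2, 61) = 61

R(2, k) = k for all k ≥ 2: in a 2-colouring of K_k, either some edge is red (a red K_2) or all edges are blue (a blue K_k). And K_{60} coloured all-blue has no blue K_61, so R(2, 61) > 60. Hence R(2, 61) = 61.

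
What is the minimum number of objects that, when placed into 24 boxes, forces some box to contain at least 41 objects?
n = (41 − 1)·24 + 1 = 961

By the generalised pigeonhole principle, to guarantee some box contains ≥ r objects we need more than (r − 1) · k objects total. Threshold: n = (r − 1) · k + 1. With r = 41 and k = 24: n = 40 · 24 + 1 = 960 + 1 = 961. For n = 960 = 40 · 24, we can put exactly 40 objects in every box, avoiding 41 in any single one — so 961 is tight.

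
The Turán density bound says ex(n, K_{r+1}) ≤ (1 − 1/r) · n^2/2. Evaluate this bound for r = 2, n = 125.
Turán density bound = (1/2) · 125^2/2 = 15625/4 ≈ 3906.25

Turán's theorem: ex(n, K_{r+1}) is achieved by the complete r-partite Turán graph T(n, r) with parts as balanced as possible, and is at most (1 − 1/r) · n^2/2. For r = 2, n = 125: the density bound is (1/2) · 15625/2 = 15625/4 ≈ 3906.25. The integer-valued extremum is e(T(125, 2)) = 3906, which is strictly less than the density bound 15625/4 since 2 ∤ 125 (the parts of T(125, 2) cannot all be equal).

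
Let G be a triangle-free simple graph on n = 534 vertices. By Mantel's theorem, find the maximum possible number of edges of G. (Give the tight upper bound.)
ex(534, K_3) = ⌊534^2/4⌋ = 71289

Mantel (1907): a triangle-free graph on n vertices has at most ⌊n^2/4⌋ edges, with equality for the complete bipartite graph K_{⌊n/2⌋, ⌈n/2⌉}. For n = 534: ⌊534^2/4⌋ = ⌊285156/4⌋ = 71289. The extremal graph is K_{267, 267}, which has 267·267 = 71289 edges.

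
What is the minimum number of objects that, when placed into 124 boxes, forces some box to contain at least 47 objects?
n = (47 − 1)·124 + 1 = 5705

By the generalised pigeonhole principle, to guarantee some box contains ≥ r objects we need more than (r − 1) · k objects total. Threshold: n = (r − 1) · k + 1. With r = 47 and k = 124: n = 46 · 124 + 1 = 5704 + 1 = 5705. For n = 5704 = 46 · 124, we can put exactly 46 objects in every box, avoiding 47 in any single one — so 5705 is tight.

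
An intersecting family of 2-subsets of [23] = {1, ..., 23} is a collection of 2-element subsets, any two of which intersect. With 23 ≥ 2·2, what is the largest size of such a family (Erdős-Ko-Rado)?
max |F| = C(22, 1) = 22

The Erdős-Ko-Rado theorem states: for n ≥ 2k, an intersecting family of k-subsets of an n-element set has size at most C(n − 1, k − 1), with equality for 'star' families {A ⊆ [n] : |A| = k, i ∈ A} (fix an element i). For n = 23, k = 2: C(22, 1) = 22.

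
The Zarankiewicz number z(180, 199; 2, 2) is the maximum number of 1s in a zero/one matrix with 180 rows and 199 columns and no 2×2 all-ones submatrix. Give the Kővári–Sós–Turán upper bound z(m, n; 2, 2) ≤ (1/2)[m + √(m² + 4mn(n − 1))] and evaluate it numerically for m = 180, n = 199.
z(180, 199; 2, 2) ≤ (1/2)[180 + √(180² + 4·180·199·198)] = (1/2)[180 + √28401840] = 2754.6688

Kővári–Sós–Turán: let r_1, ..., r_180 be the row sums and z = Σ r_i the total number of 1s. Each pair of columns can share at most one row with both entries 1 (else a 2×2 all-ones block appears), so Σ_i C(r_i, 2) ≤ C(199, 2) = 19701. By convexity Σ_i C(r_i, 2) ≥ 180·C(z/180, 2) = z(z − 180)/(2·180), giving z² − 180z − 180·199·198 ≤ 0 and hence z ≤ (1/2)[180 + √(32400 + 4·7092360)] = (1/2)[180 + √28401840] ≈ (1/2)(180 + 5329.3377) = 2754.6688.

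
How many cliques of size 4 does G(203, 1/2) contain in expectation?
E[# K_4] = C(203, 4) · (1/2)^C(4, 2) = 68685050 / 2^6 = 34342525/32 = 1073203.90625

For each 4-subset S of vertices (there are C(203, 4) = 68685050 such S), let X_S = 1 if S induces a K_4 (all C(4, 2) = 6 edges present). Then P(X_S = 1) = (1/2)^6 = 1/64. By linearity of expectation, E[# K_4] = C(203, 4) · (1/2)^6 = 68685050 / 64 = 34342525/32 = 1073203.90625.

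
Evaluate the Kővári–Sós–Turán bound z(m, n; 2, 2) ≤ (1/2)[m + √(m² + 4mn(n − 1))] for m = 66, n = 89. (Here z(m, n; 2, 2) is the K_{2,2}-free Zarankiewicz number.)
z(66, 89; 2, 2) ≤ (1/2)[66 + √(66² + 4·66·89·88)] = (1/2)[66 + √2072004] = 752.7229

Kővári–Sós–Turán: let r_1, ..., r_66 be the row sums and z = Σ r_i the total number of 1s. Each pair of columns can share at most one row with both entries 1 (else a 2×2 all-ones block appears), so Σ_i C(r_i, 2) ≤ C(89, 2) = 3916. By convexity Σ_i C(r_i, 2) ≥ 66·C(z/66, 2) = z(z − 66)/(2·66), giving z² − 66z − 66·89·88 ≤ 0 and hence z ≤ (1/2)[66 + √(4356 + 4·516912)] = (1/2)[66 + √2072004] ≈ (1/2)(66 + 1439.4457) = 752.7229.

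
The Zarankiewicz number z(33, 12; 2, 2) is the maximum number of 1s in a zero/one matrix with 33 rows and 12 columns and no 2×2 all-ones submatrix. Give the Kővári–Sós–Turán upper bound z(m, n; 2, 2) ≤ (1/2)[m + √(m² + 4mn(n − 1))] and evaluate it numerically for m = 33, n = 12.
z(33, 12; 2, 2) ≤ (1/2)[33 + √(33² + 4·33·12·11)] = (1/2)[33 + √18513] = 84.5312

Kővári–Sós–Turán: let r_1, ..., r_33 be the row sums and z = Σ r_i the total number of 1s. Each pair of columns can share at most one row with both entries 1 (else a 2×2 all-ones block appears), so Σ_i C(r_i, 2) ≤ C(12, 2) = 66. By convexity Σ_i C(r_i, 2) ≥ 33·C(z/33, 2) = z(z − 33)/(2·33), giving z² − 33z − 33·12·11 ≤ 0 and hence z ≤ (1/2)[33 + √(1089 + 4·4356)] = (1/2)[33 + √18513] ≈ (1/2)(33 + 136.0625) = 84.5312.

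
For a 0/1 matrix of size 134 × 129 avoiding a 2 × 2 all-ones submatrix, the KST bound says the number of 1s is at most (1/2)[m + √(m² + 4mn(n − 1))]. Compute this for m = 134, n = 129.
z(134, 129; 2, 2) ≤ (1/2)[134 + √(134² + 4·134·129·128)] = (1/2)[134 + √8868388] = 1555.9919

Kővári–Sós–Turán: let r_1, ..., r_134 be the row sums and z = Σ r_i the total number of 1s. Each pair of columns can share at most one row with both entries 1 (else a 2×2 all-ones block appears), so Σ_i C(r_i, 2) ≤ C(129, 2) = 8256. By convexity Σ_i C(r_i, 2) ≥ 134·C(z/134, 2) = z(z − 134)/(2·134), giving z² − 134z − 134·129·128 ≤ 0 and hence z ≤ (1/2)[134 + √(17956 + 4·2212608)] = (1/2)[134 + √8868388] ≈ (1/2)(134 + 2977.9839) = 1555.9919.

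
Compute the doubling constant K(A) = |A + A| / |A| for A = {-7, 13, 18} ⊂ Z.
K = |A + A| / |A| = 6/3 = 2

Enumerate A + A = {a + b : a, b ∈ A}. With |A| = 3, there are |A|^2 = 9 ordered sum pairs; collecting distinct values, A + A = {-14, 6, 11, 26, 31, 36}, so |A + A| = 6. Thus K = 6/3 = 2. For comparison, the minimum possible |A + A| over all 3-element sets is 2·3 − 1 = 5 (so min K = 5/3), attained only by arithmetic progressions.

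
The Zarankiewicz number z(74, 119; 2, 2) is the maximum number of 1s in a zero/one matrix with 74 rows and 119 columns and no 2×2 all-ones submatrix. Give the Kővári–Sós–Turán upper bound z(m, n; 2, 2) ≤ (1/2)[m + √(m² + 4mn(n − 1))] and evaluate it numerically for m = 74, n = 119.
z(74, 119; 2, 2) ≤ (1/2)[74 + √(74² + 4·74·119·118)] = (1/2)[74 + √4161908] = 1057.0377

Kővári–Sós–Turán: let r_1, ..., r_74 be the row sums and z = Σ r_i the total number of 1s. Each pair of columns can share at most one row with both entries 1 (else a 2×2 all-ones block appears), so Σ_i C(r_i, 2) ≤ C(119, 2) = 7021. By convexity Σ_i C(r_i, 2) ≥ 74·C(z/74, 2) = z(z − 74)/(2·74), giving z² − 74z − 74·119·118 ≤ 0 and hence z ≤ (1/2)[74 + √(5476 + 4·1039108)] = (1/2)[74 + √4161908] ≈ (1/2)(74 + 2040.0755) = 1057.0377.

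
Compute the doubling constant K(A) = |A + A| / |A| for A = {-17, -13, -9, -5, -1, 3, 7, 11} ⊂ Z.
K = |A + A| / |A| = 15/8

Enumerate A + A = {a + b : a, b ∈ A}. With |A| = 8, there are |A|^2 = 64 ordered sum pairs; collecting distinct values, A + A = {-34, -30, -26, -22, -18, -14, -10, -6, -2, 2, 6, 10, 14, 18, 22}, so |A + A| = 15. Thus K = 15/8. Here |A + A| = 2|A| − 1 = 15, the minimum possible — so K = 15/8 is minimal, which holds iff A is an arithmetic progression.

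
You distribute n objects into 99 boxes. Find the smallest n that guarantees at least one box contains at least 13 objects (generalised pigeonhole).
n = (13 − 1)·99 + 1 = 1189

By the generalised pigeonhole principle, to guarantee some box contains ≥ r objects we need more than (r − 1) · k objects total. Threshold: n = (r − 1) · k + 1. With r = 13 and k = 99: n = 12 · 99 + 1 = 1188 + 1 = 1189. For n = 1188 = 12 · 99, we can put exactly 12 objects in every box, avoiding 13 in any single one — so 1189 is tight.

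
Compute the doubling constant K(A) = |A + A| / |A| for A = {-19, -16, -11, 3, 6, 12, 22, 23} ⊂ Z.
K = |A + A| / |A| = 33/8

Enumerate A + A = {a + b : a, b ∈ A}. With |A| = 8, there are |A|^2 = 64 ordered sum pairs; collecting distinct values, A + A = {-38, -35, -32, -30, -27, -22, -16, -13, -10, -8, -7, -5, -4, 1, 3, 4, 6, 7, 9, 11, 12, 15, 18, 24, 25, 26, 28, 29, 34, 35, 44, 45, 46}, so |A + A| = 33. Thus K = 33/8. For comparison, the minimum possible |A + A| over all 8-element sets is 2·8 − 1 = 15 (so min K = 15/8), attained only by arithmetic progressions.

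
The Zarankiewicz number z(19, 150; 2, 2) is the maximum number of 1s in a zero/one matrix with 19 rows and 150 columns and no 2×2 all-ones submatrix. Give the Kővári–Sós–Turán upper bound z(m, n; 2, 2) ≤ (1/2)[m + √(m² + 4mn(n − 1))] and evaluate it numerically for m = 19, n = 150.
z(19, 150; 2, 2) ≤ (1/2)[19 + √(19² + 4·19·150·149)] = (1/2)[19 + √1698961] = 661.221

Kővári–Sós–Turán: let r_1, ..., r_19 be the row sums and z = Σ r_i the total number of 1s. Each pair of columns can share at most one row with both entries 1 (else a 2×2 all-ones block appears), so Σ_i C(r_i, 2) ≤ C(150, 2) = 11175. By convexity Σ_i C(r_i, 2) ≥ 19·C(z/19, 2) = z(z − 19)/(2·19), giving z² − 19z − 19·150·149 ≤ 0 and hence z ≤ (1/2)[19 + √(361 + 4·424650)] = (1/2)[19 + √1698961] ≈ (1/2)(19 + 1303.442) = 661.221.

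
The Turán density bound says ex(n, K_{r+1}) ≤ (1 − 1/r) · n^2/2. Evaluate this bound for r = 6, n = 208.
Turán density bound = (5/6) · 208^2/2 = 54080/3 ≈ 18026.6667

Turán's theorem: ex(n, K_{r+1}) is achieved by the complete r-partite Turán graph T(n, r) with parts as balanced as possible, and is at most (1 − 1/r) · n^2/2. For r = 6, n = 208: the density bound is (5/6) · 43264/2 = 54080/3 ≈ 18026.6667. The integer-valued extremum is e(T(208, 6)) = 18026, which is strictly less than the density bound 54080/3 since 6 ∤ 208 (the parts of T(208, 6) cannot all be equal).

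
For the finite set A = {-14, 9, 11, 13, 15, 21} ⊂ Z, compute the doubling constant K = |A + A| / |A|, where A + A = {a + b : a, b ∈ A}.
K = |A + A| / |A| = 17/6

Enumerate A + A = {a + b : a, b ∈ A}. With |A| = 6, there are |A|^2 = 36 ordered sum pairs; collecting distinct values, A + A = {-28, -5, -3, -1, 1, 7, 18, 20, 22, 24, 26, 28, 30, 32, 34, 36, 42}, so |A + A| = 17. Thus K = 17/6. For comparison, the minimum possible |A + A| over all 6-element sets is 2·6 − 1 = 11 (so min K = 11/6), attained only by arithmetic progressions.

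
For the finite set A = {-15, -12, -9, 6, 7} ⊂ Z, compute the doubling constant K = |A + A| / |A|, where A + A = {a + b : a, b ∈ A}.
K = |A + A| / |A| = 14/5

Enumerate A + A = {a + b : a, b ∈ A}. With |A| = 5, there are |A|^2 = 25 ordered sum pairs; collecting distinct values, A + A = {-30, -27, -24, -21, -18, -9, -8, -6, -5, -3, -2, 12, 13, 14}, so |A + A| = 14. Thus K = 14/5. For comparison, the minimum possible |A + A| over all 5-element sets is 2·5 − 1 = 9 (so min K = 9/5), attained only by arithmetic progressions.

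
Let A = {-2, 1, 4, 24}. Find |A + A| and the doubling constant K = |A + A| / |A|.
K = |A + A| / |A| = 9/4

Enumerate A + A = {a + b : a, b ∈ A}. With |A| = 4, there are |A|^2 = 16 ordered sum pairs; collecting distinct values, A + A = {-4, -1, 2, 5, 8, 22, 25, 28, 48}, so |A + A| = 9. Thus K = 9/4. For comparison, the minimum possible |A + A| over all 4-element sets is 2·4 − 1 = 7 (so min K = 7/4), attained only by arithmetic progressions.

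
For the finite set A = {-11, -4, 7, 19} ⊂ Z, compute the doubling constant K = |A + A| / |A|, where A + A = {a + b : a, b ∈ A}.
K = |A + A| / |A| = 10/4 = 5/2

Enumerate A + A = {a + b : a, b ∈ A}. With |A| = 4, there are |A|^2 = 16 ordered sum pairs; collecting distinct values, A + A = {-22, -15, -8, -4, 3, 8, 14, 15, 26, 38}, so |A + A| = 10. Thus K = 10/4 = 5/2. For comparison, the minimum possible |A + A| over all 4-element sets is 2·4 − 1 = 7 (so min K = 7/4), attained only by arithmetic progressions.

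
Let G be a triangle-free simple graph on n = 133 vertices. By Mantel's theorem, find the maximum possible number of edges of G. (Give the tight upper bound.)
ex(133, K_3) = ⌊133^2/4⌋ = 4422

Mantel (1907): a triangle-free graph on n vertices has at most ⌊n^2/4⌋ edges, with equality for the complete bipartite graph K_{⌊n/2⌋, ⌈n/2⌉}. For n = 133: ⌊133^2/4⌋ = ⌊17689/4⌋ = 4422. The extremal graph is K_{66, 67}, which has 66·67 = 4422 edges.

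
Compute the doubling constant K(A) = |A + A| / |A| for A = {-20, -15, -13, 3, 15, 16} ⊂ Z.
K = |A + A| / |A| = 21/6 = 7/2

Enumerate A + A = {a + b : a, b ∈ A}. With |A| = 6, there are |A|^2 = 36 ordered sum pairs; collecting distinct values, A + A = {-40, -35, -33, -30, -28, -26, -17, -12, -10, -5, -4, 0, 1, 2, 3, 6, 18, 19, 30, 31, 32}, so |A + A| = 21. Thus K = 21/6 = 7/2. For comparison, the minimum possible |A + A| over all 6-element sets is 2·6 − 1 = 11 (so min K = 11/6), attained only by arithmetic progressions.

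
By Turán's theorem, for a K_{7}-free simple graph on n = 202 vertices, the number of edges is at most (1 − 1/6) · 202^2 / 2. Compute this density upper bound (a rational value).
Turán density bound = (5/6) · 202^2/2 = 51005/3 ≈ 17001.6667

Turán's theorem: ex(n, K_{r+1}) is achieved by the complete r-partite Turán graph T(n, r) with parts as balanced as possible, and is at most (1 − 1/r) · n^2/2. For r = 6, n = 202: the density bound is (5/6) · 40804/2 = 51005/3 ≈ 17001.6667. The integer-valued extremum is e(T(202, 6)) = 17001, which is strictly less than the density bound 51005/3 since 6 ∤ 202 (the parts of T(202, 6) cannot all be equal).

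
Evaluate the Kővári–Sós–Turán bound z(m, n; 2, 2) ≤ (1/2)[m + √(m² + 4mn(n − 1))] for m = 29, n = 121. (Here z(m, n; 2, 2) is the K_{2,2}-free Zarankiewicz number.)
z(29, 121; 2, 2) ≤ (1/2)[29 + √(29² + 4·29·121·120)] = (1/2)[29 + √1685161] = 663.5688

Kővári–Sós–Turán: let r_1, ..., r_29 be the row sums and z = Σ r_i the total number of 1s. Each pair of columns can share at most one row with both entries 1 (else a 2×2 all-ones block appears), so Σ_i C(r_i, 2) ≤ C(121, 2) = 7260. By convexity Σ_i C(r_i, 2) ≥ 29·C(z/29, 2) = z(z − 29)/(2·29), giving z² − 29z − 29·121·120 ≤ 0 and hence z ≤ (1/2)[29 + √(841 + 4·421080)] = (1/2)[29 + √1685161] ≈ (1/2)(29 + 1298.1375) = 663.5688.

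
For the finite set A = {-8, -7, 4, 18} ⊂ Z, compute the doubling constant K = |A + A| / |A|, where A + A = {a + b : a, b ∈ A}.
K = |A + A| / |A| = 10/4 = 5/2

Enumerate A + A = {a + b : a, b ∈ A}. With |A| = 4, there are |A|^2 = 16 ordered sum pairs; collecting distinct values, A + A = {-16, -15, -14, -4, -3, 8, 10, 11, 22, 36}, so |A + A| = 10. Thus K = 10/4 = 5/2. For comparison, the minimum possible |A + A| over all 4-element sets is 2·4 − 1 = 7 (so min K = 7/4), attained only by arithmetic progressions.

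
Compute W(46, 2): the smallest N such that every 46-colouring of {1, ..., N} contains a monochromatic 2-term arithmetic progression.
W(46, 2) = 46 + 1 = 47

A 2-term AP is any pair of integers, so a monochromatic 2-AP exists iff some colour is used at least twice. With 46 colours, the colouring i ↦ i on {1, ..., 46} uses each colour once, avoiding any monochromatic pair, so W(46, 2) > 46. For {1, ..., 47}, pigeonhole forces two integers of the same colour, which form a monochromatic 2-AP. Hence W(46, 2) = 47.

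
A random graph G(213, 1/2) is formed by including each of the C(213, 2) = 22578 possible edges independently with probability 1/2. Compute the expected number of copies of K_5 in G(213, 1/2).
E[# K_5] = C(213, 5) · (1/2)^C(5, 2) = 3484835277 / 2^10 ≈ 3403159.450195

For each 5-subset S of vertices (there are C(213, 5) = 3484835277 such S), let X_S = 1 if S induces a K_5 (all C(5, 2) = 10 edges present). Then P(X_S = 1) = (1/2)^10 = 1/1024. By linearity of expectation, E[# K_5] = C(213, 5) · (1/2)^10 = 3484835277 / 1024 ≈ 3403159.450195.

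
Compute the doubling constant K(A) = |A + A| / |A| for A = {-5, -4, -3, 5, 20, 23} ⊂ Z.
K = |A + A| / |A| = 20/6 = 10/3

Enumerate A + A = {a + b : a, b ∈ A}. With |A| = 6, there are |A|^2 = 36 ordered sum pairs; collecting distinct values, A + A = {-10, -9, -8, -7, -6, 0, 1, 2, 10, 15, 16, 17, 18, 19, 20, 25, 28, 40, 43, 46}, so |A + A| = 20. Thus K = 20/6 = 10/3. For comparison, the minimum possible |A + A| over all 6-element sets is 2·6 − 1 = 11 (so min K = 11/6), attained only by arithmetic progressions.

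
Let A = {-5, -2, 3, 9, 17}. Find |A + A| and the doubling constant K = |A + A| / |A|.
K = |A + A| / |A| = 14/5

Enumerate A + A = {a + b : a, b ∈ A}. With |A| = 5, there are |A|^2 = 25 ordered sum pairs; collecting distinct values, A + A = {-10, -7, -4, -2, 1, 4, 6, 7, 12, 15, 18, 20, 26, 34}, so |A + A| = 14. Thus K = 14/5. For comparison, the minimum possible |A + A| over all 5-element sets is 2·5 − 1 = 9 (so min K = 9/5), attained only by arithmetic progressions.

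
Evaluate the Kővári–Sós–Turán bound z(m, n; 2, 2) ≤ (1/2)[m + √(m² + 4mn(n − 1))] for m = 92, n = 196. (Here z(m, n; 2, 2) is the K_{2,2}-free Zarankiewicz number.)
z(92, 196; 2, 2) ≤ (1/2)[92 + √(92² + 4·92·196·195)] = (1/2)[92 + √14073424] = 1921.7281

Kővári–Sós–Turán: let r_1, ..., r_92 be the row sums and z = Σ r_i the total number of 1s. Each pair of columns can share at most one row with both entries 1 (else a 2×2 all-ones block appears), so Σ_i C(r_i, 2) ≤ C(196, 2) = 19110. By convexity Σ_i C(r_i, 2) ≥ 92·C(z/92, 2) = z(z − 92)/(2·92), giving z² − 92z − 92·196·195 ≤ 0 and hence z ≤ (1/2)[92 + √(8464 + 4·3516240)] = (1/2)[92 + √14073424] ≈ (1/2)(92 + 3751.4563) = 1921.7281.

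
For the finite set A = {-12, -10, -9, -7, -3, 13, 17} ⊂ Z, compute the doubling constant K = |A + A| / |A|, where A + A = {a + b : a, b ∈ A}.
K = |A + A| / |A| = 26/7

Enumerate A + A = {a + b : a, b ∈ A}. With |A| = 7, there are |A|^2 = 49 ordered sum pairs; collecting distinct values, A + A = {-24, -22, -21, -20, -19, -18, -17, -16, -15, -14, -13, -12, -10, -6, 1, 3, 4, 5, 6, 7, 8, 10, 14, 26, 30, 34}, so |A + A| = 26. Thus K = 26/7. For comparison, the minimum possible |A + A| over all 7-element sets is 2·7 − 1 = 13 (so min K = 13/7), attained only by arithmetic progressions.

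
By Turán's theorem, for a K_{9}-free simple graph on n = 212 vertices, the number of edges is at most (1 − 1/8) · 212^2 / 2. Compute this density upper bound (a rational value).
Turán density bound = (7/8) · 212^2/2 = 19663

Turán's theorem: ex(n, K_{r+1}) is achieved by the complete r-partite Turán graph T(n, r) with parts as balanced as possible, and is at most (1 − 1/r) · n^2/2. For r = 8, n = 212: the density bound is (7/8) · 44944/2 = 19663. The integer-valued extremum is e(T(212, 8)) = 19662, which is strictly less than the density bound 19663 since 8 ∤ 212 (the parts of T(212, 8) cannot all be equal).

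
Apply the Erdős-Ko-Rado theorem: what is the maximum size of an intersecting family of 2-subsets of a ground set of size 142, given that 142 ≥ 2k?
max |F| = C(141, 1) = 141

Erdős-Ko-Rado (1961): when n ≥ 2k, max |F| = C(n−1, k−1). The bound is attained by the star {A : i ∈ A} for any fixed i ∈ [n]. Here C(142−1, 2−1) = C(141, 1) = 141.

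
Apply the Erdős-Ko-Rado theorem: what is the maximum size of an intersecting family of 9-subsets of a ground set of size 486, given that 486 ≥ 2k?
max |F| = C(485, 8) = 71649055468439020

Erdős-Ko-Rado (1961): when n ≥ 2k, max |F| = C(n−1, k−1). The bound is attained by the star {A : i ∈ A} for any fixed i ∈ [n]. Here C(486−1, 9−1) = C(485, 8) = 71649055468439020.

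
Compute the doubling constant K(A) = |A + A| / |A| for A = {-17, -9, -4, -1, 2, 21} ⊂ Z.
K = |A + A| / |A| = 18/6 = 3

Enumerate A + A = {a + b : a, b ∈ A}. With |A| = 6, there are |A|^2 = 36 ordered sum pairs; collecting distinct values, A + A = {-34, -26, -21, -18, -15, -13, -10, -8, -7, -5, -2, 1, 4, 12, 17, 20, 23, 42}, so |A + A| = 18. Thus K = 18/6 = 3. For comparison, the minimum possible |A + A| over all 6-element sets is 2·6 − 1 = 11 (so min K = 11/6), attained only by arithmetic progressions.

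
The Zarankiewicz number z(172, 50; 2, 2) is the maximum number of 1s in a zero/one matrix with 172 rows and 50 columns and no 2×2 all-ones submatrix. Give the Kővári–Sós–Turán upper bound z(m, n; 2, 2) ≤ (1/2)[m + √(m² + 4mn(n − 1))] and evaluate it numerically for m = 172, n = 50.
z(172, 50; 2, 2) ≤ (1/2)[172 + √(172² + 4·172·50·49)] = (1/2)[172 + √1715184] = 740.8252

Kővári–Sós–Turán: let r_1, ..., r_172 be the row sums and z = Σ r_i the total number of 1s. Each pair of columns can share at most one row with both entries 1 (else a 2×2 all-ones block appears), so Σ_i C(r_i, 2) ≤ C(50, 2) = 1225. By convexity Σ_i C(r_i, 2) ≥ 172·C(z/172, 2) = z(z − 172)/(2·172), giving z² − 172z − 172·50·49 ≤ 0 and hence z ≤ (1/2)[172 + √(29584 + 4·421400)] = (1/2)[172 + √1715184] ≈ (1/2)(172 + 1309.6503) = 740.8252.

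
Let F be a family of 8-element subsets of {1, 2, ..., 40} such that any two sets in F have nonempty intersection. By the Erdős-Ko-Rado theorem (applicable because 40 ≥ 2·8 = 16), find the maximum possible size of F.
max |F| = C(39, 7) = 15380937

Erdős-Ko-Rado (1961): when n ≥ 2k, max |F| = C(n−1, k−1). The bound is attained by the star {A : i ∈ A} for any fixed i ∈ [n]. Here C(40−1, 8−1) = C(39, 7) = 15380937.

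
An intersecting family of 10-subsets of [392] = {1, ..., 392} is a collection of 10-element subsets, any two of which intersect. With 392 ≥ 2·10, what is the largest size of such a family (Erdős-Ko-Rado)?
max |F| = C(391, 9) = 536473971710831440

The Erdős-Ko-Rado theorem states: for n ≥ 2k, an intersecting family of k-subsets of an n-element set has size at most C(n − 1, k − 1), with equality for 'star' families {A ⊆ [n] : |A| = k, i ∈ A} (fix an element i). For n = 392, k = 10: C(391, 9) = 536473971710831440.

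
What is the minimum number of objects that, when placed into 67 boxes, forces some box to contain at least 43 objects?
n = (43 − 1)·67 + 1 = 2815

By the generalised pigeonhole principle, to guarantee some box contains ≥ r objects we need more than (r − 1) · k objects total. Threshold: n = (r − 1) · k + 1. With r = 43 and k = 67: n = 42 · 67 + 1 = 2814 + 1 = 2815. For n = 2814 = 42 · 67, we can put exactly 42 objects in every box, avoiding 43 in any single one — so 2815 is tight.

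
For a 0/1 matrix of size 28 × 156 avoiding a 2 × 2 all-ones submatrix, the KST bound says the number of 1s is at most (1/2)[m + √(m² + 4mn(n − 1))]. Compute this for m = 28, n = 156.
z(28, 156; 2, 2) ≤ (1/2)[28 + √(28² + 4·28·156·155)] = (1/2)[28 + √2708944] = 836.9435

Kővári–Sós–Turán: let r_1, ..., r_28 be the row sums and z = Σ r_i the total number of 1s. Each pair of columns can share at most one row with both entries 1 (else a 2×2 all-ones block appears), so Σ_i C(r_i, 2) ≤ C(156, 2) = 12090. By convexity Σ_i C(r_i, 2) ≥ 28·C(z/28, 2) = z(z − 28)/(2·28), giving z² − 28z − 28·156·155 ≤ 0 and hence z ≤ (1/2)[28 + √(784 + 4·677040)] = (1/2)[28 + √2708944] ≈ (1/2)(28 + 1645.887) = 836.9435.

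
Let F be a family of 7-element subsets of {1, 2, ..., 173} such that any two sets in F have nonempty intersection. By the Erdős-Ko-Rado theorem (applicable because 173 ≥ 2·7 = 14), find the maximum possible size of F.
max |F| = C(172, 6) = 32927096748

The Erdős-Ko-Rado theorem states: for n ≥ 2k, an intersecting family of k-subsets of an n-element set has size at most C(n − 1, k − 1), with equality for 'star' families {A ⊆ [n] : |A| = k, i ∈ A} (fix an element i). For n = 173, k = 7: C(172, 6) = 32927096748.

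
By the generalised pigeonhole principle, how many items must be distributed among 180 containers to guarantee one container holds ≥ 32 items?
n = (32 − 1)·180 + 1 = 5581

By the generalised pigeonhole principle, to guarantee some box contains ≥ r objects we need more than (r − 1) · k objects total. Threshold: n = (r − 1) · k + 1. With r = 32 and k = 180: n = 31 · 180 + 1 = 5580 + 1 = 5581. For n = 5580 = 31 · 180, we can put exactly 31 objects in every box, avoiding 32 in any single one — so 5581 is tight.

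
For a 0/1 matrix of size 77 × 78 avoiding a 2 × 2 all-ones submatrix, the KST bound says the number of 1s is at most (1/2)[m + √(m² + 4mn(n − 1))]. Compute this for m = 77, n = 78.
z(77, 78; 2, 2) ≤ (1/2)[77 + √(77² + 4·77·78·77)] = (1/2)[77 + √1855777] = 719.6345

Kővári–Sós–Turán: let r_1, ..., r_77 be the row sums and z = Σ r_i the total number of 1s. Each pair of columns can share at most one row with both entries 1 (else a 2×2 all-ones block appears), so Σ_i C(r_i, 2) ≤ C(78, 2) = 3003. By convexity Σ_i C(r_i, 2) ≥ 77·C(z/77, 2) = z(z − 77)/(2·77), giving z² − 77z − 77·78·77 ≤ 0 and hence z ≤ (1/2)[77 + √(5929 + 4·462462)] = (1/2)[77 + √1855777] ≈ (1/2)(77 + 1362.2691) = 719.6345.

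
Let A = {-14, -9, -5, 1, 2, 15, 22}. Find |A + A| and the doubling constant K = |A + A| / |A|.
K = |A + A| / |A| = 27/7

Enumerate A + A = {a + b : a, b ∈ A}. With |A| = 7, there are |A|^2 = 49 ordered sum pairs; collecting distinct values, A + A = {-28, -23, -19, -18, -14, -13, -12, -10, -8, -7, -4, -3, 1, 2, 3, 4, 6, 8, 10, 13, 16, 17, 23, 24, 30, 37, 44}, so |A + A| = 27. Thus K = 27/7. For comparison, the minimum possible |A + A| over all 7-element sets is 2·7 − 1 = 13 (so min K = 13/7), attained only by arithmetic progressions.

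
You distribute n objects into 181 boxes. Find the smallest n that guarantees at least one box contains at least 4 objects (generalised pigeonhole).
n = (4 − 1)·181 + 1 = 544

By the generalised pigeonhole principle, to guarantee some box contains ≥ r objects we need more than (r − 1) · k objects total. Threshold: n = (r − 1) · k + 1. With r = 4 and k = 181: n = 3 · 181 + 1 = 543 + 1 = 544. For n = 543 = 3 · 181, we can put exactly 3 objects in every box, avoiding 4 in any single one — so 544 is tight.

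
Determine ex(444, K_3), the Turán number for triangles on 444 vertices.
ex(444, K_3) = ⌊444^2/4⌋ = 49284

Mantel (1907): a triangle-free graph on n vertices has at most ⌊n^2/4⌋ edges, with equality for the complete bipartite graph K_{⌊n/2⌋, ⌈n/2⌉}. For n = 444: ⌊444^2/4⌋ = ⌊197136/4⌋ = 49284. The extremal graph is K_{222, 222}, which has 222·222 = 49284 edges.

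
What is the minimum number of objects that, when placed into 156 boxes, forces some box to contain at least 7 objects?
n = (7 − 1)·156 + 1 = 937

By the generalised pigeonhole principle, to guarantee some box contains ≥ r objects we need more than (r − 1) · k objects total. Threshold: n = (r − 1) · k + 1. With r = 7 and k = 156: n = 6 · 156 + 1 = 936 + 1 = 937. For n = 936 = 6 · 156, we can put exactly 6 objects in every box, avoiding 7 in any single one — so 937 is tight.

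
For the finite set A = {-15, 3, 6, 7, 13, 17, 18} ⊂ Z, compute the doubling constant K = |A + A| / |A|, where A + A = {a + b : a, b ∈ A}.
K = |A + A| / |A| = 26/7

Enumerate A + A = {a + b : a, b ∈ A}. With |A| = 7, there are |A|^2 = 49 ordered sum pairs; collecting distinct values, A + A = {-30, -12, -9, -8, -2, 2, 3, 6, 9, 10, 12, 13, 14, 16, 19, 20, 21, 23, 24, 25, 26, 30, 31, 34, 35, 36}, so |A + A| = 26. Thus K = 26/7. For comparison, the minimum possible |A + A| over all 7-element sets is 2·7 − 1 = 13 (so min K = 13/7), attained only by arithmetic progressions.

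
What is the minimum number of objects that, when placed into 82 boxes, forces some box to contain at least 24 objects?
n = (24 − 1)·82 + 1 = 1887

By the generalised pigeonhole principle, to guarantee some box contains ≥ r objects we need more than (r − 1) · k objects total. Threshold: n = (r − 1) · k + 1. With r = 24 and k = 82: n = 23 · 82 + 1 = 1886 + 1 = 1887. For n = 1886 = 23 · 82, we can put exactly 23 objects in every box, avoiding 24 in any single one — so 1887 is tight.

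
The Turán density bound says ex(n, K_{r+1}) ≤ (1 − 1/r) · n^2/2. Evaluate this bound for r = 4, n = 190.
Turán density bound = (3/4) · 190^2/2 = 27075/2 ≈ 13537.5

Turán's theorem: ex(n, K_{r+1}) is achieved by the complete r-partite Turán graph T(n, r) with parts as balanced as possible, and is at most (1 − 1/r) · n^2/2. For r = 4, n = 190: the density bound is (3/4) · 36100/2 = 27075/2 ≈ 13537.5. The integer-valued extremum is e(T(190, 4)) = 13537, which is strictly less than the density bound 27075/2 since 4 ∤ 190 (the parts of T(190, 4) cannot all be equal).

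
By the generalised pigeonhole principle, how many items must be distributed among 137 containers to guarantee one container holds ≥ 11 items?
n = (11 − 1)·137 + 1 = 1371

By the generalised pigeonhole principle, to guarantee some box contains ≥ r objects we need more than (r − 1) · k objects total. Threshold: n = (r − 1) · k + 1. With r = 11 and k = 137: n = 10 · 137 + 1 = 1370 + 1 = 1371. For n = 1370 = 10 · 137, we can put exactly 10 objects in every box, avoiding 11 in any single one — so 1371 is tight.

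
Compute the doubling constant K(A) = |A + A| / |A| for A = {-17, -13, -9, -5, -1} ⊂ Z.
K = |A + A| / |A| = 9/5

Enumerate A + A = {a + b : a, b ∈ A}. With |A| = 5, there are |A|^2 = 25 ordered sum pairs; collecting distinct values, A + A = {-34, -30, -26, -22, -18, -14, -10, -6, -2}, so |A + A| = 9. Thus K = 9/5. Here |A + A| = 2|A| − 1 = 9, the minimum possible — so K = 9/5 is minimal, which holds iff A is an arithmetic progression.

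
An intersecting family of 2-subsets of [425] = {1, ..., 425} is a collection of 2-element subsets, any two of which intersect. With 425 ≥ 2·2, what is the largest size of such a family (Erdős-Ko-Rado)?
max |F| = C(424, 1) = 424

The Erdős-Ko-Rado theorem states: for n ≥ 2k, an intersecting family of k-subsets of an n-element set has size at most C(n − 1, k − 1), with equality for 'star' families {A ⊆ [n] : |A| = k, i ∈ A} (fix an element i). For n = 425, k = 2: C(424, 1) = 424.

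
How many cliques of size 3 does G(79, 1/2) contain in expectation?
E[# K_3] = C(79, 3) · (1/2)^C(3, 2) = 79079 / 2^3 = 9884.875

For each 3-subset S of vertices (there are C(79, 3) = 79079 such S), let X_S = 1 if S induces a K_3 (all C(3, 2) = 3 edges present). Then P(X_S = 1) = (1/2)^3 = 1/8. By linearity of expectation, E[# K_3] = C(79, 3) · (1/2)^3 = 79079 / 8 = 9884.875.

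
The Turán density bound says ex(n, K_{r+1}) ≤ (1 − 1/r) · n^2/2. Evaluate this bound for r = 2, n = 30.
Turán density bound = (1/2) · 30^2/2 = 225

Turán's theorem: ex(n, K_{r+1}) is achieved by the complete r-partite Turán graph T(n, r) with parts as balanced as possible, and is at most (1 − 1/r) · n^2/2. For r = 2, n = 30: the density bound is (1/2) · 900/2 = 225. Since 2 ∣ 30, the Turán graph T(30, 2) has parts of equal size 15, and its edge count e(T(30, 2)) = 225 attains the density bound exactly.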